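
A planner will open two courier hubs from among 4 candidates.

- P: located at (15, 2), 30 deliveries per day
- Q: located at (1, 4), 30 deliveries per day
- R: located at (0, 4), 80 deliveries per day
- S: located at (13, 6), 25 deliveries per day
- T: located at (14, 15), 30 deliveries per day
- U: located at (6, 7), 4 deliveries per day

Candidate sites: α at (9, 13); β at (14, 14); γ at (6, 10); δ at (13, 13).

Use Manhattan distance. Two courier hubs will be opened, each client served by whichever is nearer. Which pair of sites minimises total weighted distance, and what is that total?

Evaluate every pair (each demand assigned to the nearer of the two):
  {β, γ}: total = 1947
  {γ, δ}: total = 1957
  {α, γ}: total = 2297
  {α, β}: total = 2631
  {α, δ}: total = 2641
  {β, δ}: total = 3037
Best pair: {β, γ} with total 1947.

{β, γ}, total 1947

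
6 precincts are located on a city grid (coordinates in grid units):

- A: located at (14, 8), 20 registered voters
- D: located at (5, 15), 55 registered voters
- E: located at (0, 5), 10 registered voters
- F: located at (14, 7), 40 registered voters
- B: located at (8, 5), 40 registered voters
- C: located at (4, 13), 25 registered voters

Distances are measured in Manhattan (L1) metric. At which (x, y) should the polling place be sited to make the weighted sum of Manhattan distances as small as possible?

Manhattan distance separates: Σwᵢ(|x−xᵢ|+|y−yᵢ|) = Σwᵢ|x−xᵢ| + Σwᵢ|y−yᵢ|, so x and y are optimised independently as 1-D weighted medians.
Total weight W = 190; half = 95.
x-coordinate, sorted with cumulative weight:
  x=0 (E, w=10) cum 10
  x=4 (C, w=25) cum 35
  x=5 (D, w=55) cum 90
  x=8 (B, w=40) cum 130  ← median
  x=14 (A, w=20) cum 150
  x=14 (F, w=40) cum 190
⇒ x* = 8
y-coordinate, sorted with cumulative weight:
  y=5 (E, w=10) cum 10
  y=5 (B, w=40) cum 50
  y=7 (F, w=40) cum 90
  y=8 (A, w=20) cum 110  ← median
  y=13 (C, w=25) cum 135
  y=15 (D, w=55) cum 190
⇒ y* = 8

(8, 8)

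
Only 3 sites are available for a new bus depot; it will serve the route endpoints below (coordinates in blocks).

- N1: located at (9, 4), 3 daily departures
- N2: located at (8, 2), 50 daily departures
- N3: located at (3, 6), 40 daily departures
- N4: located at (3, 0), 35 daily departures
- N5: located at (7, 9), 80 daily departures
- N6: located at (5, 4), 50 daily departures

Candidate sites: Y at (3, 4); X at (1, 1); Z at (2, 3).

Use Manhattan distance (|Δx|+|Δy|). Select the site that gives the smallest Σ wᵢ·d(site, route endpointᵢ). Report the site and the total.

Y, total 1408 blocks

Total weighted distance at each candidate:
  Y (3, 4): total = 1408
  X (1, 1): total = 2288
  Z (2, 3): total = 1754
Minimum is at Y with total 1408 blocks.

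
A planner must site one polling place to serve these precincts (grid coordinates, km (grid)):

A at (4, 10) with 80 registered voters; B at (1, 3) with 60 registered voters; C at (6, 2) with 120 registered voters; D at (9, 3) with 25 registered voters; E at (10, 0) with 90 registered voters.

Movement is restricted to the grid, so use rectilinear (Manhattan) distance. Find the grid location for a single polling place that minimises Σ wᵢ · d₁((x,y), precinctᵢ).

Manhattan distance separates: Σwᵢ(|x−xᵢ|+|y−yᵢ|) = Σwᵢ|x−xᵢ| + Σwᵢ|y−yᵢ|, so x and y are optimised independently as 1-D weighted medians.
Total weight W = 375; half = 187.5.
x-coordinate, sorted with cumulative weight:
  x=1 (B, w=60) cum 60
  x=4 (A, w=80) cum 140
  x=6 (C, w=120) cum 260  ← median
  x=9 (D, w=25) cum 285
  x=10 (E, w=90) cum 375
⇒ x* = 6
y-coordinate, sorted with cumulative weight:
  y=0 (E, w=90) cum 90
  y=2 (C, w=120) cum 210  ← median
  y=3 (B, w=60) cum 270
  y=3 (D, w=25) cum 295
  y=10 (A, w=80) cum 375
⇒ y* = 2

(6, 2)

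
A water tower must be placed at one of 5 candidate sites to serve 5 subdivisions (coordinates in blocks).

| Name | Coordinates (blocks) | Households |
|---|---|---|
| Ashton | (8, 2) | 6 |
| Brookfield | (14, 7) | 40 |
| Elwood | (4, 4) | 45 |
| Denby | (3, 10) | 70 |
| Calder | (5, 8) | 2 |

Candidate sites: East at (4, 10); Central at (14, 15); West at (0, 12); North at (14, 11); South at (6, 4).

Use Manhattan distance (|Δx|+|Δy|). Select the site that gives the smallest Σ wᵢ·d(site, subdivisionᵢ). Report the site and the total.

East, total 938 blocks

Total weighted distance at each candidate:
  East (4, 10): total = 938
  Central (14, 15): total = 2531
  West (0, 12): total = 1776
  North (14, 11): total = 1879
  South (6, 4): total = 1194
Minimum is at East with total 938 blocks.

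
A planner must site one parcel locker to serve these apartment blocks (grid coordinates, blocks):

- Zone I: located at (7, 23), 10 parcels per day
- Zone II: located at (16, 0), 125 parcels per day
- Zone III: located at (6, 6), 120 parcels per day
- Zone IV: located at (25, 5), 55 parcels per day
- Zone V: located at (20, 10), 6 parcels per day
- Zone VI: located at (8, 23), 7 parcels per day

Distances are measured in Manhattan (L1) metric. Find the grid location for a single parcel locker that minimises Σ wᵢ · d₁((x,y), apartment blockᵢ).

Manhattan distance separates: Σwᵢ(|x−xᵢ|+|y−yᵢ|) = Σwᵢ|x−xᵢ| + Σwᵢ|y−yᵢ|, so x and y are optimised independently as 1-D weighted medians.
Total weight W = 323; half = 161.5.
x-coordinate, sorted with cumulative weight:
  x=6 (Zone III, w=120) cum 120
  x=7 (Zone I, w=10) cum 130
  x=8 (Zone VI, w=7) cum 137
  x=16 (Zone II, w=125) cum 262  ← median
  x=20 (Zone V, w=6) cum 268
  x=25 (Zone IV, w=55) cum 323
⇒ x* = 16
y-coordinate, sorted with cumulative weight:
  y=0 (Zone II, w=125) cum 125
  y=5 (Zone IV, w=55) cum 180  ← median
  y=6 (Zone III, w=120) cum 300
  y=10 (Zone V, w=6) cum 306
  y=23 (Zone I, w=10) cum 316
  y=23 (Zone VI, w=7) cum 323
⇒ y* = 5

(16, 5)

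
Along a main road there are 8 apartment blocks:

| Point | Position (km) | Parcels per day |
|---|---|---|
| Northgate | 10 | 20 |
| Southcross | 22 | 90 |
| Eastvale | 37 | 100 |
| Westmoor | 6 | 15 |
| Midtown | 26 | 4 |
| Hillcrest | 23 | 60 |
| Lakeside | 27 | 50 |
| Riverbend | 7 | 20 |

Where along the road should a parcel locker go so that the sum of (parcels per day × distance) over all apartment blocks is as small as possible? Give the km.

x = 23

For a sum of weighted absolute distances on a line, the optimum is the weighted median (not the mean). Total weight W = 359; half-weight = 179.5.
Sort by position and accumulate weight:
  km 6 (Westmoor, w=15) → cum 15
  km 7 (Riverbend, w=20) → cum 35
  km 10 (Northgate, w=20) → cum 55
  km 22 (Southcross, w=90) → cum 145
  km 23 (Hillcrest, w=60) → cum 205  ≥ 179.5 → median here
  km 26 (Midtown, w=4) → cum 209
  km 27 (Lakeside, w=50) → cum 259
  km 37 (Eastvale, w=100) → cum 359
Optimal location: km 23.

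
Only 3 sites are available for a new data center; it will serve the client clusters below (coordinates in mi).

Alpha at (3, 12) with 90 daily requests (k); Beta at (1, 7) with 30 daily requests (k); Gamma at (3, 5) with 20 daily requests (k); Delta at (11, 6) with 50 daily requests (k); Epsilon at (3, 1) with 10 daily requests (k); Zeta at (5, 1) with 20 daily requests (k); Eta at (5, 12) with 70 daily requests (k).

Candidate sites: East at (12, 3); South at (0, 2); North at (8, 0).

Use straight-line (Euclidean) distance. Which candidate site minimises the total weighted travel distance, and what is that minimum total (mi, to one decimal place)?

Total weighted distance at each candidate:
  East (12, 3): total = 2875.1
  South (0, 2): total = 2678.9
  North (8, 0): total = 2923.9
Minimum is at South with total 2678.9 mi.

South, total 2678.9 mi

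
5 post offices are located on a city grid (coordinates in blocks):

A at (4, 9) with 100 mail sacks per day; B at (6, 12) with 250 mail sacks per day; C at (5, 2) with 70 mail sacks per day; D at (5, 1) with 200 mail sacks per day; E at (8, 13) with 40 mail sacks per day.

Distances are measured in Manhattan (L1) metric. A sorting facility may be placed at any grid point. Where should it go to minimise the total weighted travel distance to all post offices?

(5, 9)

Manhattan distance separates: Σwᵢ(|x−xᵢ|+|y−yᵢ|) = Σwᵢ|x−xᵢ| + Σwᵢ|y−yᵢ|, so x and y are optimised independently as 1-D weighted medians.
Total weight W = 660; half = 330.
x-coordinate, sorted with cumulative weight:
  x=4 (A, w=100) cum 100
  x=5 (C, w=70) cum 170
  x=5 (D, w=200) cum 370  ← median
  x=6 (B, w=250) cum 620
  x=8 (E, w=40) cum 660
⇒ x* = 5
y-coordinate, sorted with cumulative weight:
  y=1 (D, w=200) cum 200
  y=2 (C, w=70) cum 270
  y=9 (A, w=100) cum 370  ← median
  y=12 (B, w=250) cum 620
  y=13 (E, w=40) cum 660
⇒ y* = 9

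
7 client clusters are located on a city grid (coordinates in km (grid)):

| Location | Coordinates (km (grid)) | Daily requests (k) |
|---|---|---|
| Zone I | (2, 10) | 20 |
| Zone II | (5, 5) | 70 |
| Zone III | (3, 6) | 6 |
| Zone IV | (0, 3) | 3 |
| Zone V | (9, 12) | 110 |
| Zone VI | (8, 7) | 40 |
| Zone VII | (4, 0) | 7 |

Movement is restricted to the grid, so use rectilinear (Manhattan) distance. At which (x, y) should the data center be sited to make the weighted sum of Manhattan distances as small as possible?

(8, 10)

Manhattan distance separates: Σwᵢ(|x−xᵢ|+|y−yᵢ|) = Σwᵢ|x−xᵢ| + Σwᵢ|y−yᵢ|, so x and y are optimised independently as 1-D weighted medians.
Total weight W = 256; half = 128.
x-coordinate, sorted with cumulative weight:
  x=0 (Zone IV, w=3) cum 3
  x=2 (Zone I, w=20) cum 23
  x=3 (Zone III, w=6) cum 29
  x=4 (Zone VII, w=7) cum 36
  x=5 (Zone II, w=70) cum 106
  x=8 (Zone VI, w=40) cum 146  ← median
  x=9 (Zone V, w=110) cum 256
⇒ x* = 8
y-coordinate, sorted with cumulative weight:
  y=0 (Zone VII, w=7) cum 7
  y=3 (Zone IV, w=3) cum 10
  y=5 (Zone II, w=70) cum 80
  y=6 (Zone III, w=6) cum 86
  y=7 (Zone VI, w=40) cum 126
  y=10 (Zone I, w=20) cum 146  ← median
  y=12 (Zone V, w=110) cum 256
⇒ y* = 10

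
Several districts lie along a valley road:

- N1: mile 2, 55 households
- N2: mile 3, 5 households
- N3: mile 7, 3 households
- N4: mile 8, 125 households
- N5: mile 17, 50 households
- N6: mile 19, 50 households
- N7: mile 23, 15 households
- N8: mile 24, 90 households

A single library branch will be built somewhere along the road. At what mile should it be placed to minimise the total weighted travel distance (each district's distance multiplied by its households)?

For a sum of weighted absolute distances on a line, the optimum is the weighted median (not the mean). Total weight W = 393; half-weight = 196.5.
Sort by position and accumulate weight:
  mile 2 (N1, w=55) → cum 55
  mile 3 (N2, w=5) → cum 60
  mile 7 (N3, w=3) → cum 63
  mile 8 (N4, w=125) → cum 188
  mile 17 (N5, w=50) → cum 238  ≥ 196.5 → median here
  mile 19 (N6, w=50) → cum 288
  mile 23 (N7, w=15) → cum 303
  mile 24 (N8, w=90) → cum 393
Optimal location: mile 17.

x = 17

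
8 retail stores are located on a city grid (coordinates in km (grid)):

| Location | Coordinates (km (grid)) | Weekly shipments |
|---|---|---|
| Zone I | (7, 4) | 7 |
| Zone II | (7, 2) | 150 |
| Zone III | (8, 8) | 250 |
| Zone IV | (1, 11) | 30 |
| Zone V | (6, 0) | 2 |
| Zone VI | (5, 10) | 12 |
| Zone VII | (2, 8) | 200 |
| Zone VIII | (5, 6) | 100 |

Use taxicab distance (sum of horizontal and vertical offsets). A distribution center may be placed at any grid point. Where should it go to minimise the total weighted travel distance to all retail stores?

Manhattan distance separates: Σwᵢ(|x−xᵢ|+|y−yᵢ|) = Σwᵢ|x−xᵢ| + Σwᵢ|y−yᵢ|, so x and y are optimised independently as 1-D weighted medians.
Total weight W = 751; half = 375.5.
x-coordinate, sorted with cumulative weight:
  x=1 (Zone IV, w=30) cum 30
  x=2 (Zone VII, w=200) cum 230
  x=5 (Zone VI, w=12) cum 242
  x=5 (Zone VIII, w=100) cum 342
  x=6 (Zone V, w=2) cum 344
  x=7 (Zone I, w=7) cum 351
  x=7 (Zone II, w=150) cum 501  ← median
  x=8 (Zone III, w=250) cum 751
⇒ x* = 7
y-coordinate, sorted with cumulative weight:
  y=0 (Zone V, w=2) cum 2
  y=2 (Zone II, w=150) cum 152
  y=4 (Zone I, w=7) cum 159
  y=6 (Zone VIII, w=100) cum 259
  y=8 (Zone III, w=250) cum 509  ← median
  y=8 (Zone VII, w=200) cum 709
  y=10 (Zone VI, w=12) cum 721
  y=11 (Zone IV, w=30) cum 751
⇒ y* = 8

(7, 8)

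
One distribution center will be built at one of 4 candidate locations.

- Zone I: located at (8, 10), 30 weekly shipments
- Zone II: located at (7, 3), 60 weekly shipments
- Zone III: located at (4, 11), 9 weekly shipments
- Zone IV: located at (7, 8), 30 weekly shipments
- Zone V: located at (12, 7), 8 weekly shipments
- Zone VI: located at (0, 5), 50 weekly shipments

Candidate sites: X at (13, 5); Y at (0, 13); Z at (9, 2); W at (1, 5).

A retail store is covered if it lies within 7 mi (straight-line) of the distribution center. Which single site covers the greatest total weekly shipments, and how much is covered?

Coverage radius r = 7 mi; a point is covered iff (Δx)²+(Δy)² ≤ 7² = 49.
  X (13, 5): covers {Zone II, Zone IV, Zone V} → 98
  Y (0, 13): covers {Zone III} → 9
  Z (9, 2): covers {Zone II, Zone IV, Zone V} → 98
  W (1, 5): covers {Zone II, Zone III, Zone IV, Zone VI} → 149
Maximum coverage at W: 149 weekly shipments.

W, covering 149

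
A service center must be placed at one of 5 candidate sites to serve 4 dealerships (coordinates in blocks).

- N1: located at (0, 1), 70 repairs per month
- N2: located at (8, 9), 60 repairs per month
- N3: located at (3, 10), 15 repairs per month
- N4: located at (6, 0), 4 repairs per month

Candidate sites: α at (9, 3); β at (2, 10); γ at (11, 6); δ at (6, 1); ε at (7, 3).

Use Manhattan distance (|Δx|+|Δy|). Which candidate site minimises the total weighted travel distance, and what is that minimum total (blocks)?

δ, total 1204 blocks

Total weighted distance at each candidate:
  α (9, 3): total = 1409
  β (2, 10): total = 1261
  γ (11, 6): total = 1704
  δ (6, 1): total = 1204
  ε (7, 3): total = 1231
Minimum is at δ with total 1204 blocks.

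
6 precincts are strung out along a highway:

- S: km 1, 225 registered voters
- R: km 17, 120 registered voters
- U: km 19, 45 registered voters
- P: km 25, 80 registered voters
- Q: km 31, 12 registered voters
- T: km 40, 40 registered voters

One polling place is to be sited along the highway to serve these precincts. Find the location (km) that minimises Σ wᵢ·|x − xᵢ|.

For a sum of weighted absolute distances on a line, the optimum is the weighted median (not the mean). Total weight W = 522; half-weight = 261.
Sort by position and accumulate weight:
  km 1 (S, w=225) → cum 225
  km 17 (R, w=120) → cum 345  ≥ 261 → median here
  km 19 (U, w=45) → cum 390
  km 25 (P, w=80) → cum 470
  km 31 (Q, w=12) → cum 482
  km 40 (T, w=40) → cum 522
Optimal location: km 17.

x = 17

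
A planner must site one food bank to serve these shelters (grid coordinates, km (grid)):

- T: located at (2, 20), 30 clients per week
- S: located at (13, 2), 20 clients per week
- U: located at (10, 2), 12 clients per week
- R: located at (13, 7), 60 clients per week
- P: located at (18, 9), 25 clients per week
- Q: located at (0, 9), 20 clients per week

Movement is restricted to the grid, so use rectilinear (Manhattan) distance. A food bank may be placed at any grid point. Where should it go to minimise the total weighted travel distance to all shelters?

(13, 7)

Manhattan distance separates: Σwᵢ(|x−xᵢ|+|y−yᵢ|) = Σwᵢ|x−xᵢ| + Σwᵢ|y−yᵢ|, so x and y are optimised independently as 1-D weighted medians.
Total weight W = 167; half = 83.5.
x-coordinate, sorted with cumulative weight:
  x=0 (Q, w=20) cum 20
  x=2 (T, w=30) cum 50
  x=10 (U, w=12) cum 62
  x=13 (S, w=20) cum 82
  x=13 (R, w=60) cum 142  ← median
  x=18 (P, w=25) cum 167
⇒ x* = 13
y-coordinate, sorted with cumulative weight:
  y=2 (S, w=20) cum 20
  y=2 (U, w=12) cum 32
  y=7 (R, w=60) cum 92  ← median
  y=9 (P, w=25) cum 117
  y=9 (Q, w=20) cum 137
  y=20 (T, w=30) cum 167
⇒ y* = 7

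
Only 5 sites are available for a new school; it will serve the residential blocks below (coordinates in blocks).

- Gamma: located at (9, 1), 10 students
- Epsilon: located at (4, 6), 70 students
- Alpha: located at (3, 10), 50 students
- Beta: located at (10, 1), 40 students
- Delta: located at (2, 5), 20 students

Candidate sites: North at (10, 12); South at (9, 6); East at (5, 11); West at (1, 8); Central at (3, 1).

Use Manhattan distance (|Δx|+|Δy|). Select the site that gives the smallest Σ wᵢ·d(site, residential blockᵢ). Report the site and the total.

South, total 1300 blocks

Total weighted distance at each candidate:
  North (10, 12): total = 2150
  South (9, 6): total = 1300
  East (5, 11): total = 1490
  West (1, 8): total = 1420
  Central (3, 1): total = 1310
Minimum is at South with total 1300 blocks.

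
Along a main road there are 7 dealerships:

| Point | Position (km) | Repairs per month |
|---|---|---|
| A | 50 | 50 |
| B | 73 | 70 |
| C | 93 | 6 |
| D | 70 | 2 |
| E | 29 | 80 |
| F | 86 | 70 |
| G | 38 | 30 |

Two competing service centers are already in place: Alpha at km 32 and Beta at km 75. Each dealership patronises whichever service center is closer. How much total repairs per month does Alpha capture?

160

The indifferent point is the midpoint (32+75)/2 = 53.5; dealerships left of it (closer to Alpha at 32) go to Alpha, those right go to Beta.
  E at 29 (w=80) → Alpha
  G at 38 (w=30) → Alpha
  A at 50 (w=50) → Alpha
  D at 70 (w=2) → Beta
  B at 73 (w=70) → Beta
  F at 86 (w=70) → Beta
  C at 93 (w=6) → Beta
Alpha captures 160; Beta captures 148.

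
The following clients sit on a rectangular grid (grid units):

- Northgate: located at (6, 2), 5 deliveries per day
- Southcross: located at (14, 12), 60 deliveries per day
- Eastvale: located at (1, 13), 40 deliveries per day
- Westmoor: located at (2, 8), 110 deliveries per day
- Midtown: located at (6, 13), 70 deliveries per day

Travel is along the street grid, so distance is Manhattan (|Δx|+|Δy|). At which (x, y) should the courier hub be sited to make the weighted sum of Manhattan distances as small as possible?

Manhattan distance separates: Σwᵢ(|x−xᵢ|+|y−yᵢ|) = Σwᵢ|x−xᵢ| + Σwᵢ|y−yᵢ|, so x and y are optimised independently as 1-D weighted medians.
Total weight W = 285; half = 142.5.
x-coordinate, sorted with cumulative weight:
  x=1 (Eastvale, w=40) cum 40
  x=2 (Westmoor, w=110) cum 150  ← median
  x=6 (Northgate, w=5) cum 155
  x=6 (Midtown, w=70) cum 225
  x=14 (Southcross, w=60) cum 285
⇒ x* = 2
y-coordinate, sorted with cumulative weight:
  y=2 (Northgate, w=5) cum 5
  y=8 (Westmoor, w=110) cum 115
  y=12 (Southcross, w=60) cum 175  ← median
  y=13 (Eastvale, w=40) cum 215
  y=13 (Midtown, w=70) cum 285
⇒ y* = 12

(2, 12)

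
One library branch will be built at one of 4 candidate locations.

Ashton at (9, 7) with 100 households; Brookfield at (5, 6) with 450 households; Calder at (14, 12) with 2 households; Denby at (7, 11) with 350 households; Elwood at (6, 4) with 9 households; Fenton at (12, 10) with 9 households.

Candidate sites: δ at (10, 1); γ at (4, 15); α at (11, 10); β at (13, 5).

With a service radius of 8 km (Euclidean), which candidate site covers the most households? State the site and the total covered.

Coverage radius r = 8 km; a point is covered iff (Δx)²+(Δy)² ≤ 8² = 64.
  δ (10, 1): covers {Ashton, Brookfield, Elwood} → 559
  γ (4, 15): covers {Denby} → 350
  α (11, 10): covers {Ashton, Brookfield, Calder, Denby, Elwood, Fenton} → 920
  β (13, 5): covers {Ashton, Calder, Elwood, Fenton} → 120
Maximum coverage at α: 920 households.

α, covering 920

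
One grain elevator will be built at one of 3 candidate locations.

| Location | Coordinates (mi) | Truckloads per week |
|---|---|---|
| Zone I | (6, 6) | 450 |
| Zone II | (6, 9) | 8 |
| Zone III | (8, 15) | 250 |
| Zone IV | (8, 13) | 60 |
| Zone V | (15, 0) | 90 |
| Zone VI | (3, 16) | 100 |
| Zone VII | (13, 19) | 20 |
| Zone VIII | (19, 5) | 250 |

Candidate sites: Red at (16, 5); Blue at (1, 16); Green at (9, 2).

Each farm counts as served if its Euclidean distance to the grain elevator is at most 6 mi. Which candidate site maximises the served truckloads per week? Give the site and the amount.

Green, covering 450

Coverage radius r = 6 mi; a point is covered iff (Δx)²+(Δy)² ≤ 6² = 36.
  Red (16, 5): covers {Zone V, Zone VIII} → 340
  Blue (1, 16): covers {Zone VI} → 100
  Green (9, 2): covers {Zone I} → 450
Maximum coverage at Green: 450 truckloads per week.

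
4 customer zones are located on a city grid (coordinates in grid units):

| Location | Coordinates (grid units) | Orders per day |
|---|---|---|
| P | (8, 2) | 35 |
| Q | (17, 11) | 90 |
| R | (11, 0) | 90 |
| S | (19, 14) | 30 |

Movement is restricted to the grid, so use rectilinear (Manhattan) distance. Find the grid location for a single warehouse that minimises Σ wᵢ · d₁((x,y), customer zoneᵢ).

(11, 2)

Manhattan distance separates: Σwᵢ(|x−xᵢ|+|y−yᵢ|) = Σwᵢ|x−xᵢ| + Σwᵢ|y−yᵢ|, so x and y are optimised independently as 1-D weighted medians.
Total weight W = 245; half = 122.5.
x-coordinate, sorted with cumulative weight:
  x=8 (P, w=35) cum 35
  x=11 (R, w=90) cum 125  ← median
  x=17 (Q, w=90) cum 215
  x=19 (S, w=30) cum 245
⇒ x* = 11
y-coordinate, sorted with cumulative weight:
  y=0 (R, w=90) cum 90
  y=2 (P, w=35) cum 125  ← median
  y=11 (Q, w=90) cum 215
  y=14 (S, w=30) cum 245
⇒ y* = 2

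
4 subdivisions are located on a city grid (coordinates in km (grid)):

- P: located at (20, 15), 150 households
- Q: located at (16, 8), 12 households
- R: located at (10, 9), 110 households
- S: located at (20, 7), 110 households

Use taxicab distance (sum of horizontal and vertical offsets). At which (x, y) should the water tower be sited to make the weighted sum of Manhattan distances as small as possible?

(20, 9)

Manhattan distance separates: Σwᵢ(|x−xᵢ|+|y−yᵢ|) = Σwᵢ|x−xᵢ| + Σwᵢ|y−yᵢ|, so x and y are optimised independently as 1-D weighted medians.
Total weight W = 382; half = 191.
x-coordinate, sorted with cumulative weight:
  x=10 (R, w=110) cum 110
  x=16 (Q, w=12) cum 122
  x=20 (P, w=150) cum 272  ← median
  x=20 (S, w=110) cum 382
⇒ x* = 20
y-coordinate, sorted with cumulative weight:
  y=7 (S, w=110) cum 110
  y=8 (Q, w=12) cum 122
  y=9 (R, w=110) cum 232  ← median
  y=15 (P, w=150) cum 382
⇒ y* = 9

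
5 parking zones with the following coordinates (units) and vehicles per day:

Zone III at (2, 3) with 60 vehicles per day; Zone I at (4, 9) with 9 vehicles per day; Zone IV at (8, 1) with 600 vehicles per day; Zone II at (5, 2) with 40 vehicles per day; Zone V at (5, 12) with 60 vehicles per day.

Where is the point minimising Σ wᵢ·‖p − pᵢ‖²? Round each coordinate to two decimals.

The minimiser of Σwᵢ‖p−pᵢ‖² is the weighted centroid p* = (Σwᵢpᵢ)/(Σwᵢ).
Σwᵢ = 769.
Σwᵢxᵢ = 60·2 + 9·4 + 600·8 + 40·5 + 60·5 = 5456.
Σwᵢyᵢ = 60·3 + 9·9 + 600·1 + 40·2 + 60·12 = 1661.
x* = 5456/769 = 7.09, y* = 1661/769 = 2.16.

(7.09, 2.16)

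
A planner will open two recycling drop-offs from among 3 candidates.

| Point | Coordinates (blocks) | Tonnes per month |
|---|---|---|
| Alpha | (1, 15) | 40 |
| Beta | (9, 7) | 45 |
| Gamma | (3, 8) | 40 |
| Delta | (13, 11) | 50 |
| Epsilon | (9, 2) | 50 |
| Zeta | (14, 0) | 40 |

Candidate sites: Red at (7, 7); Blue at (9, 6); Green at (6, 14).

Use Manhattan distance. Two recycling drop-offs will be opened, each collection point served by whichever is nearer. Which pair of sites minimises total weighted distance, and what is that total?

Evaluate every pair (each demand assigned to the nearer of the two):
  {Blue, Green}: total = 1695
  {Red, Blue}: total = 1895
  {Red, Green}: total = 1940
Best pair: {Blue, Green} with total 1695.

{Blue, Green}, total 1695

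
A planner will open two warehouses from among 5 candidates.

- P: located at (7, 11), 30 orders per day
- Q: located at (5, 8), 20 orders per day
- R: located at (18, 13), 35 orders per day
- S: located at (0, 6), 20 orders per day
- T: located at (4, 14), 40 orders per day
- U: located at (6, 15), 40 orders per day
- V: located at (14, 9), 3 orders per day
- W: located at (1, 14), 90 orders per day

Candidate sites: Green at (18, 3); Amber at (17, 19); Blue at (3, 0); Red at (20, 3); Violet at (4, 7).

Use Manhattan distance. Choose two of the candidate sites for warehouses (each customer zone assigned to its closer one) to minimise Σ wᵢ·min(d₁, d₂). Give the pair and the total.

Evaluate every pair (each demand assigned to the nearer of the two):
  {Amber, Violet}: total = 2211
  {Green, Violet}: total = 2310
  {Red, Violet}: total = 2386
  {Blue, Violet}: total = 2666
  {Amber, Blue}: total = 3754
  {Green, Blue}: total = 3970
  {Blue, Red}: total = 4046
  {Green, Amber}: total = 4805
  {Amber, Red}: total = 4891
  {Green, Red}: total = 6210
Best pair: {Amber, Violet} with total 2211.

{Amber, Violet}, total 2211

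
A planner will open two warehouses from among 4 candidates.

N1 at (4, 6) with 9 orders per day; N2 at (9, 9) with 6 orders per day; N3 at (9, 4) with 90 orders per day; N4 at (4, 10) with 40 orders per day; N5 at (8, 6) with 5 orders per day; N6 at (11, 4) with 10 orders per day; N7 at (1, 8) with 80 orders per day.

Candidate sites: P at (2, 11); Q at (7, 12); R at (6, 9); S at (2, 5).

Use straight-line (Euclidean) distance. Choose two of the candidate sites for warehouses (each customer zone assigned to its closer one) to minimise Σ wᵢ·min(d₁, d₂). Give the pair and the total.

Evaluate every pair (each demand assigned to the nearer of the two):
  {R, S}: total = 994.1
  {P, R}: total = 1006.4
  {Q, R}: total = 1161.3
  {P, S}: total = 1163.6
  {Q, S}: total = 1195.2
  {P, Q}: total = 1274.5
Best pair: {R, S} with total 994.1.

{R, S}, total 994.1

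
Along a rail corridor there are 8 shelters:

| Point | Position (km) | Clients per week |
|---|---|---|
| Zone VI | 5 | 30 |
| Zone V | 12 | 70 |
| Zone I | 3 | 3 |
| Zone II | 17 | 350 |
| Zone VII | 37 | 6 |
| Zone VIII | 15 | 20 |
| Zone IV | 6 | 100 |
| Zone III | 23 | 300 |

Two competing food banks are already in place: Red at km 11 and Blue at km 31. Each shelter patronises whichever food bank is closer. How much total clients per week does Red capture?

573

The indifferent point is the midpoint (11+31)/2 = 21; shelters left of it (closer to Red at 11) go to Red, those right go to Blue.
  Zone I at 3 (w=3) → Red
  Zone VI at 5 (w=30) → Red
  Zone IV at 6 (w=100) → Red
  Zone V at 12 (w=70) → Red
  Zone VIII at 15 (w=20) → Red
  Zone II at 17 (w=350) → Red
  Zone III at 23 (w=300) → Blue
  Zone VII at 37 (w=6) → Blue
Red captures 573; Blue captures 306.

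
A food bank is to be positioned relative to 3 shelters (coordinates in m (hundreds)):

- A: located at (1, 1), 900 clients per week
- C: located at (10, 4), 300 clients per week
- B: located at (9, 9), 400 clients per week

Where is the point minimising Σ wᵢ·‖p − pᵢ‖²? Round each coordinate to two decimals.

The minimiser of Σwᵢ‖p−pᵢ‖² is the weighted centroid p* = (Σwᵢpᵢ)/(Σwᵢ).
Σwᵢ = 1600.
Σwᵢxᵢ = 900·1 + 300·10 + 400·9 = 7500.
Σwᵢyᵢ = 900·1 + 300·4 + 400·9 = 5700.
x* = 7500/1600 = 4.69, y* = 5700/1600 = 3.56.

(4.69, 3.56)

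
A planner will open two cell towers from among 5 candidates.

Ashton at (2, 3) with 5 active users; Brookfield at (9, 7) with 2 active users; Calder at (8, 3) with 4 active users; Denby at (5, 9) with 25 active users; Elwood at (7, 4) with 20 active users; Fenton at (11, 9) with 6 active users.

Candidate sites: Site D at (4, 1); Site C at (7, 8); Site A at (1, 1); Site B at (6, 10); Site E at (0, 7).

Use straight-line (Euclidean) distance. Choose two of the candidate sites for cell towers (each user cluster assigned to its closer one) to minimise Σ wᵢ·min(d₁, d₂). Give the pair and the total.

{Site D, Site B}, total 191.3

Evaluate every pair (each demand assigned to the nearer of the two):
  {Site D, Site B}: total = 191.3
  {Site C, Site A}: total = 196.7
  {Site D, Site C}: total = 197.1
  {Site C, Site B}: total = 200.3
  {Site C, Site E}: total = 207.9
  {Site A, Site B}: total = 236.4
  {Site B, Site E}: total = 247.6
  {Site D, Site E}: total = 330.9
  {Site A, Site E}: total = 394.2
  {Site D, Site A}: total = 394.9
Best pair: {Site D, Site B} with total 191.3.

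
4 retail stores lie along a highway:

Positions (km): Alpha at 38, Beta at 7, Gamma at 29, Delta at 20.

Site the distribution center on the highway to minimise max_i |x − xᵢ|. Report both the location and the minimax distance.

The 1-center on a line is the midpoint of the two extreme points: leftmost at 7, rightmost at 38.
Optimal location = (7 + 38)/2 = 22.5; maximum distance = (38 − 7)/2 = 15.5.

location 22.5, max distance 15.5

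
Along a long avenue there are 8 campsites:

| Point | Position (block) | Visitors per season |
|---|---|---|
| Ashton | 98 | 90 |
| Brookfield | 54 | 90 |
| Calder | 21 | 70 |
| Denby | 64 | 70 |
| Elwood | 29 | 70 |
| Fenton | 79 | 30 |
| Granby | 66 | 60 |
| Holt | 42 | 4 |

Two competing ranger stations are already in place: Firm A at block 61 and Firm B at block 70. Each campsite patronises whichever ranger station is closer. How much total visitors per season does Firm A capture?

304

The indifferent point is the midpoint (61+70)/2 = 65.5; campsites left of it (closer to Firm A at 61) go to Firm A, those right go to Firm B.
  Calder at 21 (w=70) → Firm A
  Elwood at 29 (w=70) → Firm A
  Holt at 42 (w=4) → Firm A
  Brookfield at 54 (w=90) → Firm A
  Denby at 64 (w=70) → Firm A
  Granby at 66 (w=60) → Firm B
  Fenton at 79 (w=30) → Firm B
  Ashton at 98 (w=90) → Firm B
Firm A captures 304; Firm B captures 180.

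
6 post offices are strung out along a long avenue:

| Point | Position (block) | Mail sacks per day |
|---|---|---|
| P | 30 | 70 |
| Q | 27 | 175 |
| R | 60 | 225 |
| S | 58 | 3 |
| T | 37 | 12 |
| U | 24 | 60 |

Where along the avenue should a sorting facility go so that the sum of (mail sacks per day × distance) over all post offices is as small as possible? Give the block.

x = 30

For a sum of weighted absolute distances on a line, the optimum is the weighted median (not the mean). Total weight W = 545; half-weight = 272.5.
Sort by position and accumulate weight:
  block 24 (U, w=60) → cum 60
  block 27 (Q, w=175) → cum 235
  block 30 (P, w=70) → cum 305  ≥ 272.5 → median here
  block 37 (T, w=12) → cum 317
  block 58 (S, w=3) → cum 320
  block 60 (R, w=225) → cum 545
Optimal location: block 30.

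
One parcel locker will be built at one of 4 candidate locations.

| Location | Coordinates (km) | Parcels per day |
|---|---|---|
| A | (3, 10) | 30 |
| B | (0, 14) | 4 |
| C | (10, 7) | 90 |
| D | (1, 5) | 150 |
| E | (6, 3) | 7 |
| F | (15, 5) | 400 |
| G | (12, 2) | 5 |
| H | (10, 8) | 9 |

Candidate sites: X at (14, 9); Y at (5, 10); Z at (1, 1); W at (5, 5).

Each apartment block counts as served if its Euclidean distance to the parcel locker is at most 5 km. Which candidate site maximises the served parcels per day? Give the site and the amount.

Coverage radius r = 5 km; a point is covered iff (Δx)²+(Δy)² ≤ 5² = 25.
  X (14, 9): covers {C, F, H} → 499
  Y (5, 10): covers {A} → 30
  Z (1, 1): covers {D} → 150
  W (5, 5): covers {D, E} → 157
Maximum coverage at X: 499 parcels per day.

X, covering 499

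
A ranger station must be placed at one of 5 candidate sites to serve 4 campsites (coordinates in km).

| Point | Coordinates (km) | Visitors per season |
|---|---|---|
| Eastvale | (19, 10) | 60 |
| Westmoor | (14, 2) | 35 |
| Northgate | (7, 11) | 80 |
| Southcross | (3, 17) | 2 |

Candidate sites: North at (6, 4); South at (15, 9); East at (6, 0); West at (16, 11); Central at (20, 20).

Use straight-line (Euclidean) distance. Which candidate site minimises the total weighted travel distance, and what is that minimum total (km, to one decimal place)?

Total weighted distance at each candidate:
  North (6, 4): total = 1740.1
  South (15, 9): total = 1183.4
  East (6, 0): total = 2190.8
  West (16, 11): total = 1261.1
  Central (20, 20): total = 2566.5
Minimum is at South with total 1183.4 km.

South, total 1183.4 km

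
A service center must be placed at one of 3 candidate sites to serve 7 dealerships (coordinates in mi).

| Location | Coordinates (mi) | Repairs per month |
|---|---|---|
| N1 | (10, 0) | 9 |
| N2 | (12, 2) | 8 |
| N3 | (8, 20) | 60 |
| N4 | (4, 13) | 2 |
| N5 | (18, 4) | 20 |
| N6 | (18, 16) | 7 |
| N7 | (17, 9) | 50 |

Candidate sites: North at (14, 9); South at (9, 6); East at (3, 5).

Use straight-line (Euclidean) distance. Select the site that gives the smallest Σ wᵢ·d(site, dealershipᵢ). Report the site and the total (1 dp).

Total weighted distance at each candidate:
  North (14, 9): total = 1254.7
  South (9, 6): total = 1659.9
  East (3, 5): total = 2277.0
Minimum is at North with total 1254.7 mi.

North, total 1254.7 mi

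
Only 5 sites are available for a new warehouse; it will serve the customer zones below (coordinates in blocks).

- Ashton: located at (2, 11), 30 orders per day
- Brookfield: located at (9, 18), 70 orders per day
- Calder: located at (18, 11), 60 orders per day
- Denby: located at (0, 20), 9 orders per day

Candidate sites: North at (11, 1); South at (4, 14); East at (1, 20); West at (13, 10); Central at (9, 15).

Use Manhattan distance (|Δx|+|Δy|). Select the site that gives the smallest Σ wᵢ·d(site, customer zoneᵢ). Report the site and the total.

Central, total 1446 blocks

Total weighted distance at each candidate:
  North (11, 1): total = 3190
  South (4, 14): total = 1890
  East (1, 20): total = 2569
  West (13, 10): total = 1767
  Central (9, 15): total = 1446
Minimum is at Central with total 1446 blocks.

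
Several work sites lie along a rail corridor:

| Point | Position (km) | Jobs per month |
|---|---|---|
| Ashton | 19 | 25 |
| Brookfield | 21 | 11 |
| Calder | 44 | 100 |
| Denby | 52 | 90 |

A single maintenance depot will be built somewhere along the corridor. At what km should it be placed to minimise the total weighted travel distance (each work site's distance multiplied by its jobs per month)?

For a sum of weighted absolute distances on a line, the optimum is the weighted median (not the mean). Total weight W = 226; half-weight = 113.
Sort by position and accumulate weight:
  km 19 (Ashton, w=25) → cum 25
  km 21 (Brookfield, w=11) → cum 36
  km 44 (Calder, w=100) → cum 136  ≥ 113 → median here
  km 52 (Denby, w=90) → cum 226
Optimal location: km 44.

x = 44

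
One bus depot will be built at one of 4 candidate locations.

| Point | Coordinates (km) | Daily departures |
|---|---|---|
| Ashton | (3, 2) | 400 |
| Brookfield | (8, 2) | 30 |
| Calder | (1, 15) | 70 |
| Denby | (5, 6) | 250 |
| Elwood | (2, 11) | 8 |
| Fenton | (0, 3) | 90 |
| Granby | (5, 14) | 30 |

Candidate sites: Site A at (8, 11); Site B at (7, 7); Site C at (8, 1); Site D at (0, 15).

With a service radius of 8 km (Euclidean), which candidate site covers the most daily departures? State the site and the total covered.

Coverage radius r = 8 km; a point is covered iff (Δx)²+(Δy)² ≤ 8² = 64.
  Site A (8, 11): covers {Denby, Elwood, Granby} → 288
  Site B (7, 7): covers {Ashton, Brookfield, Denby, Elwood, Granby} → 718
  Site C (8, 1): covers {Ashton, Brookfield, Denby} → 680
  Site D (0, 15): covers {Calder, Elwood, Granby} → 108
Maximum coverage at Site B: 718 daily departures.

Site B, covering 718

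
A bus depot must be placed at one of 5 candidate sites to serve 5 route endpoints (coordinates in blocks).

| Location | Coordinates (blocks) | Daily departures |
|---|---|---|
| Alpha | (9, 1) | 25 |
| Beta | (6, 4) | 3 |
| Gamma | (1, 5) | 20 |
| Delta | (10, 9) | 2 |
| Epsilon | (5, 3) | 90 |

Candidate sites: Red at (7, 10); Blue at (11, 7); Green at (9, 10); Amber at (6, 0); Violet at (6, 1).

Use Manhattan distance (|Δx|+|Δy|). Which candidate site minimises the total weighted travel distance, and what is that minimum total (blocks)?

Violet, total 558 blocks

Total weighted distance at each candidate:
  Red (7, 10): total = 1334
  Blue (11, 7): total = 1370
  Green (9, 10): total = 1506
  Amber (6, 0): total = 698
  Violet (6, 1): total = 558
Minimum is at Violet with total 558 blocks.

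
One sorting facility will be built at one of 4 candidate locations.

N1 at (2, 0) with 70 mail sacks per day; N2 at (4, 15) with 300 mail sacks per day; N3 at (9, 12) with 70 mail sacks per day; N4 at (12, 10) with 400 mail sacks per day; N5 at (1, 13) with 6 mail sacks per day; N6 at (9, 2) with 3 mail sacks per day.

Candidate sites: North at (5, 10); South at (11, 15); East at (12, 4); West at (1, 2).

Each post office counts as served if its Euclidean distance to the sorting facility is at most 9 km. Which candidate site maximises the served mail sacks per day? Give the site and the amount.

Coverage radius r = 9 km; a point is covered iff (Δx)²+(Δy)² ≤ 9² = 81.
  North (5, 10): covers {N2, N3, N4, N5, N6} → 779
  South (11, 15): covers {N2, N3, N4} → 770
  East (12, 4): covers {N3, N4, N6} → 473
  West (1, 2): covers {N1, N6} → 73
Maximum coverage at North: 779 mail sacks per day.

North, covering 779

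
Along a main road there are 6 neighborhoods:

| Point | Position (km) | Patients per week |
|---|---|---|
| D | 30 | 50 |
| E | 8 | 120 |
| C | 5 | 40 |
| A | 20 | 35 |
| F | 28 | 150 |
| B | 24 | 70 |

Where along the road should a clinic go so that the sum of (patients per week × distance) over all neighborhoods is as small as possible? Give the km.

x = 24

For a sum of weighted absolute distances on a line, the optimum is the weighted median (not the mean). Total weight W = 465; half-weight = 232.5.
Sort by position and accumulate weight:
  km 5 (C, w=40) → cum 40
  km 8 (E, w=120) → cum 160
  km 20 (A, w=35) → cum 195
  km 24 (B, w=70) → cum 265  ≥ 232.5 → median here
  km 28 (F, w=150) → cum 415
  km 30 (D, w=50) → cum 465
Optimal location: km 24.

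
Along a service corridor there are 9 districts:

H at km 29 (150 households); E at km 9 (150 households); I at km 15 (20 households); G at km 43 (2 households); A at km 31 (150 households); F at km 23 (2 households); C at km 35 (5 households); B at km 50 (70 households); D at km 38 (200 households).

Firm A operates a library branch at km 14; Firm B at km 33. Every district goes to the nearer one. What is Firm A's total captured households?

172

The indifferent point is the midpoint (14+33)/2 = 23.5; districts left of it (closer to Firm A at 14) go to Firm A, those right go to Firm B.
  E at 9 (w=150) → Firm A
  I at 15 (w=20) → Firm A
  F at 23 (w=2) → Firm A
  H at 29 (w=150) → Firm B
  A at 31 (w=150) → Firm B
  C at 35 (w=5) → Firm B
  D at 38 (w=200) → Firm B
  G at 43 (w=2) → Firm B
  B at 50 (w=70) → Firm B
Firm A captures 172; Firm B captures 577.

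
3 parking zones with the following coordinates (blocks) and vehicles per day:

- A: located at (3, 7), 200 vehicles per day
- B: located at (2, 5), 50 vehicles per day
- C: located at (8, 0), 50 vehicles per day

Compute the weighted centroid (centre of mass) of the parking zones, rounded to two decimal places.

(3.67, 5.50)

The minimiser of Σwᵢ‖p−pᵢ‖² is the weighted centroid p* = (Σwᵢpᵢ)/(Σwᵢ).
Σwᵢ = 300.
Σwᵢxᵢ = 200·3 + 50·2 + 50·8 = 1100.
Σwᵢyᵢ = 200·7 + 50·5 + 50·0 = 1650.
x* = 1100/300 = 3.67, y* = 1650/300 = 5.50.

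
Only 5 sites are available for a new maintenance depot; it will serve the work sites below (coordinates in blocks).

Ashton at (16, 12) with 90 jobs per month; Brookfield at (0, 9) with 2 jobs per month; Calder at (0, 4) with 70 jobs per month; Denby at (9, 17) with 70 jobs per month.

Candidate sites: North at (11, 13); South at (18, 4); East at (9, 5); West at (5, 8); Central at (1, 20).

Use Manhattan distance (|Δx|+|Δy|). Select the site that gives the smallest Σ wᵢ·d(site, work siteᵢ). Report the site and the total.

North, total 2390 blocks

Total weighted distance at each candidate:
  North (11, 13): total = 2390
  South (18, 4): total = 3746
  East (9, 5): total = 2826
  West (5, 8): total = 2902
  Central (1, 20): total = 4054
Minimum is at North with total 2390 blocks.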